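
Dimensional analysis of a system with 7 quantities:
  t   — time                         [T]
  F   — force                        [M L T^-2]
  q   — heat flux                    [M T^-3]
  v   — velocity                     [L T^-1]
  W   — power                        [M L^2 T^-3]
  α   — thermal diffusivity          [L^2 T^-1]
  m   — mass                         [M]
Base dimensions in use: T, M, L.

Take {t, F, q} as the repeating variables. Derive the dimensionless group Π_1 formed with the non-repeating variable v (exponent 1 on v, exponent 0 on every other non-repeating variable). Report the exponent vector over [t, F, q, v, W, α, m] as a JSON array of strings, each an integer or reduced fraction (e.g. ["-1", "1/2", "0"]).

Dimensional matrix (T×M×L by t×F×q×v×W×α×m):
  T: [ 1 -2 -3 -1 -3 -1  0]
  M: [ 0  1  1  0  1  0  1]
  L: [ 0  1  0  1  2  2  0]
RREF → pivots at {t,F,q} ⇒ r = 3
Repeat: t,F,q; free: v,W,α,m
RREF:
  r0: [   1    0    0   -2   -2   -3    3]
  r1: [   0    1    0    1    2    2    0]
  r2: [   0    0    1   -1   -1   -2    1]
Fix exponent of v at 1, W at 0, α at 0, m at 0; solve each RREF row for its pivot's exponent:
  r0: exp(t) + (-2)·1 = 0 ⇒ exp(t) = 2
  r1: exp(F) + (1)·1 = 0 ⇒ exp(F) = -1
  r2: exp(q) + (-1)·1 = 0 ⇒ exp(q) = 1
Π_1 = t^2 · F^-1 · q · v

["2", "-1", "1", "1", "0", "0", "0"]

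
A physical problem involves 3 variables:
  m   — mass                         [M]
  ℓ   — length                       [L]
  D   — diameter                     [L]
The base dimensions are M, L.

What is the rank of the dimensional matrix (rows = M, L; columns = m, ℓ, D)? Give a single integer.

Dimensional matrix (M×L by m×ℓ×D):
  M: [ 1  0  0]
  L: [ 0  1  1]
Row reduction gives pivot columns m,ℓ; rank = 2

2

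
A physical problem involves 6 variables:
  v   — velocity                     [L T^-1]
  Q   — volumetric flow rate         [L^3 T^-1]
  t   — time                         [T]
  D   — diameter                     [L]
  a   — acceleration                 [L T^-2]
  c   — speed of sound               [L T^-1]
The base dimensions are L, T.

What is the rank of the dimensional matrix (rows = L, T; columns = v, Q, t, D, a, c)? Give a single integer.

Dimensional matrix (L×T by v×Q×t×D×a×c):
  L: [ 1  3  0  1  1  1]
  T: [-1 -1  1  0 -2 -1]
Echelon form has 2 nonzero rows (pivots: v,Q)

2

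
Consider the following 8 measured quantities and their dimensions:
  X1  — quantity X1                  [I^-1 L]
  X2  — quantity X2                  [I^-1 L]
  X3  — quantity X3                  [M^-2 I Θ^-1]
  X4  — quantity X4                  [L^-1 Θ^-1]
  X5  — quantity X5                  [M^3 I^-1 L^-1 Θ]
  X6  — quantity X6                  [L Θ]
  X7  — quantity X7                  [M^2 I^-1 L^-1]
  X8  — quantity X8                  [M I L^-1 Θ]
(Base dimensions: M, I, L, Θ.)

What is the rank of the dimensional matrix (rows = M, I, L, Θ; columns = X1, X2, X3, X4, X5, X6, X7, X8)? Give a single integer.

Dimensional matrix (M×I×L×Θ by X1×X2×X3×X4×X5×X6×X7×X8):
  M: [ 0  0 -2  0  3  0  2  1]
  I: [-1 -1  1  0 -1  0 -1  1]
  L: [ 1  1  0 -1 -1  1 -1 -1]
  Θ: [ 0  0 -1 -1  1  1  0  1]
Echelon form has 3 nonzero rows (pivots: X1,X3,X4)

3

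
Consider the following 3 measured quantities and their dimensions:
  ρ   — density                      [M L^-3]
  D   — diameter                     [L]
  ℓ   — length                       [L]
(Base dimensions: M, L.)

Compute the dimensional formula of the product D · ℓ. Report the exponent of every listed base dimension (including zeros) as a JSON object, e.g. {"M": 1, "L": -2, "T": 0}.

{"M": 0, "L": 2}

Exponent matrix [M,L] × [ρ,D,ℓ]:
  M: [ 1  0  0]
  L: [-3  1  1]
  [M]: (1)·0+(1)·0 = 0
  [L]: (1)·1+(1)·1 = 2
⇒ L^2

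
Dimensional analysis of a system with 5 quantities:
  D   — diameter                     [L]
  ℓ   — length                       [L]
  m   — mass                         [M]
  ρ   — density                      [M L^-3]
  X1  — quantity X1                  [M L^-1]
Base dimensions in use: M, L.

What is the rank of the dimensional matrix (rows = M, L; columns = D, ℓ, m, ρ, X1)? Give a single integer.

Write exponents as rows M,L / cols D,ℓ,m,ρ,X1:
  M: [ 0  0  1  1  1]
  L: [ 1  1  0 -3 -1]
Echelon form has 2 nonzero rows (pivots: D,m)

2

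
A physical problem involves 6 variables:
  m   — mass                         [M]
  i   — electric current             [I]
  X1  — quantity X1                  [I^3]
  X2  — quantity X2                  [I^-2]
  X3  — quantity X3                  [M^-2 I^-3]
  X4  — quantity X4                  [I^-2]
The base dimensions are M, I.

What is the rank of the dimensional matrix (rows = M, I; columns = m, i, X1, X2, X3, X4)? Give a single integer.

2

Dimensional matrix (M×I by m×i×X1×X2×X3×X4):
  M: [ 1  0  0  0 -2  0]
  I: [ 0  1  3 -2 -3 -2]
Echelon form has 2 nonzero rows (pivots: m,i)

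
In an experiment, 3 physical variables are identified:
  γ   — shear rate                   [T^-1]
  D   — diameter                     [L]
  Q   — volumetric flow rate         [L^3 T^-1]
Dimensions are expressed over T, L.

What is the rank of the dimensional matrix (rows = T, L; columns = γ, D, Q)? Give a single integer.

Write exponents as rows T,L / cols γ,D,Q:
  T: [-1  0 -1]
  L: [ 0  1  3]
Row reduction gives pivot columns γ,D; rank = 2

2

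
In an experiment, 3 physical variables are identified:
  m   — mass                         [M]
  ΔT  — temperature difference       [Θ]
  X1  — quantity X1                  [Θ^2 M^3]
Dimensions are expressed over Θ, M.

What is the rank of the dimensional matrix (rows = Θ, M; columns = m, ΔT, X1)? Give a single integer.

2

Write exponents as rows Θ,M / cols m,ΔT,X1:
  Θ: [ 0  1  2]
  M: [ 1  0  3]
Echelon form has 2 nonzero rows (pivots: m,ΔT)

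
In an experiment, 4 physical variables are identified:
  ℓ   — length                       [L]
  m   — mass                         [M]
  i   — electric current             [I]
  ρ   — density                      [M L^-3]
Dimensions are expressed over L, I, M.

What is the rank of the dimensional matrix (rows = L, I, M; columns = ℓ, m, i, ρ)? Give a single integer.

Exponent matrix [L,I,M] × [ℓ,m,i,ρ]:
  L: [ 1  0  0 -3]
  I: [ 0  0  1  0]
  M: [ 0  1  0  1]
Echelon form has 3 nonzero rows (pivots: ℓ,m,i)

3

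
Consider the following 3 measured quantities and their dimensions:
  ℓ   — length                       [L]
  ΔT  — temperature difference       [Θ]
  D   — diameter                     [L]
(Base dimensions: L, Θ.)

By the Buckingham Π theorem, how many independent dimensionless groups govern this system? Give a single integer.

Exponent matrix [L,Θ] × [ℓ,ΔT,D]:
  L: [ 1  0  1]
  Θ: [ 0  1  0]
RREF → pivots at {ℓ,ΔT} ⇒ r = 2
3 vars − rank 2 = 1 Π group

1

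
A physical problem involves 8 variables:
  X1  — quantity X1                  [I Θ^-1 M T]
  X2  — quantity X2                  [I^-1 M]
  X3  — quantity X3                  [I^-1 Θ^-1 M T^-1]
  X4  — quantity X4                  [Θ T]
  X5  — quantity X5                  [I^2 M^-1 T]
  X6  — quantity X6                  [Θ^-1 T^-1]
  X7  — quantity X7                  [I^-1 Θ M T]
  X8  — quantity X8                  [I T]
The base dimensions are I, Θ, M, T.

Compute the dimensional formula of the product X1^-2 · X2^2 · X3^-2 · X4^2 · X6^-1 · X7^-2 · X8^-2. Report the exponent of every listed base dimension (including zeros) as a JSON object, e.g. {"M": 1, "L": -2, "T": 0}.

Write exponents as rows I,Θ,M,T / cols X1,X2,X3,X4,X5,X6,X7,X8:
  I: [ 1 -1 -1  0  2  0 -1  1]
  Θ: [-1  0 -1  1  0 -1  1  0]
  M: [ 1  1  1  0 -1  0  1  0]
  T: [ 1  0 -1  1  1 -1  1  1]
  [I]: (-2)·1+(2)·-1+(-2)·-1+(2)·0+(-1)·0+(-2)·-1+(-2)·1 = -2
  [Θ]: (-2)·-1+(2)·0+(-2)·-1+(2)·1+(-1)·-1+(-2)·1+(-2)·0 = 5
  [M]: (-2)·1+(2)·1+(-2)·1+(2)·0+(-1)·0+(-2)·1+(-2)·0 = -4
  [T]: (-2)·1+(2)·0+(-2)·-1+(2)·1+(-1)·-1+(-2)·1+(-2)·1 = -1
⇒ I^-2 Θ^5 M^-4 T^-1

{"I": -2, "Θ": 5, "M": -4, "T": -1}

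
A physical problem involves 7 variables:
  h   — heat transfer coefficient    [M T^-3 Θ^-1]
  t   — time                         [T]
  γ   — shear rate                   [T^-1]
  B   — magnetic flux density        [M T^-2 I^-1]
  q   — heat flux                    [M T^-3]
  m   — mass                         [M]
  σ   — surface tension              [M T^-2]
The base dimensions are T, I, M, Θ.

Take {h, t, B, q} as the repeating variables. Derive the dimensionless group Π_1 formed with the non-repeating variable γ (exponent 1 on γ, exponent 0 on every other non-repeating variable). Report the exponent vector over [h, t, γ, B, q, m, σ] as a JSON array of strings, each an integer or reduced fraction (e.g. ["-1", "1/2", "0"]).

Exponent matrix [T,I,M,Θ] × [h,t,γ,B,q,m,σ]:
  T: [-3  1 -1 -2 -3  0 -2]
  I: [ 0  0  0 -1  0  0  0]
  M: [ 1  0  0  1  1  1  1]
  Θ: [-1  0  0  0  0  0  0]
Row reduction gives pivot columns h,t,B,q; rank = 4
Repeat: h,t,B,q; free: γ,m,σ
RREF:
  r0: [   1    0    0    0    0    0    0]
  r1: [   0    1   -1    0    0    3    1]
  r2: [   0    0    0    1    0    0    0]
  r3: [   0    0    0    0    1    1    1]
Fix exponent of γ at 1, m at 0, σ at 0; solve each RREF row for its pivot's exponent:
  r0: exp(h) + (0)·1 = 0 ⇒ exp(h) = 0
  r1: exp(t) + (-1)·1 = 0 ⇒ exp(t) = 1
  r2: exp(B) + (0)·1 = 0 ⇒ exp(B) = 0
  r3: exp(q) + (0)·1 = 0 ⇒ exp(q) = 0
Π_1 = t · γ

["0", "1", "1", "0", "0", "0", "0"]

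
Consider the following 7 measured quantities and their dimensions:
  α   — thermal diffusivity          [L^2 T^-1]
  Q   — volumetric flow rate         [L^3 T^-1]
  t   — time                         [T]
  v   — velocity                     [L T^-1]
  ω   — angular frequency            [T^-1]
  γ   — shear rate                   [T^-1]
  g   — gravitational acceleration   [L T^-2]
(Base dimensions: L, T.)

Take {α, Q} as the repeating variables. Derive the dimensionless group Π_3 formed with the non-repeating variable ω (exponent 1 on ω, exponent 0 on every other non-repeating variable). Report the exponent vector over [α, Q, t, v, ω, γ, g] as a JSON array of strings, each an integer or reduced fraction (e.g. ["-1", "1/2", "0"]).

["-3", "2", "0", "0", "1", "0", "0"]

Exponent matrix [L,T] × [α,Q,t,v,ω,γ,g]:
  L: [ 2  3  0  1  0  0  1]
  T: [-1 -1  1 -1 -1 -1 -2]
RREF → pivots at {α,Q} ⇒ r = 2
Pivot set = {α,Q}, free = {t,v,ω,γ,g}
RREF:
  r0: [   1    0   -3    2    3    3    5]
  r1: [   0    1    2   -1   -2   -2   -3]
Fix exponent of ω at 1, t at 0, v at 0, γ at 0, g at 0; solve each RREF row for its pivot's exponent:
  r0: exp(α) + (3)·1 = 0 ⇒ exp(α) = -3
  r1: exp(Q) + (-2)·1 = 0 ⇒ exp(Q) = 2
Π_3 = α^-3 · Q^2 · ω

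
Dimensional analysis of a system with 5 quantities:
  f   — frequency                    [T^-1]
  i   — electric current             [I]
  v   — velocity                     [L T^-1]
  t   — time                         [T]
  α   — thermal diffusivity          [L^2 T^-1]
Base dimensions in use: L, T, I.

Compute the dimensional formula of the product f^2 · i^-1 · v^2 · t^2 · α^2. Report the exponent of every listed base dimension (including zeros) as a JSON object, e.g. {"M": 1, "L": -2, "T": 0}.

{"L": 6, "T": -4, "I": -1}

Dimensional matrix (L×T×I by f×i×v×t×α):
  L: [ 0  0  1  0  2]
  T: [-1  0 -1  1 -1]
  I: [ 0  1  0  0  0]
  [L]: (2)·0+(-1)·0+(2)·1+(2)·0+(2)·2 = 6
  [T]: (2)·-1+(-1)·0+(2)·-1+(2)·1+(2)·-1 = -4
  [I]: (2)·0+(-1)·1+(2)·0+(2)·0+(2)·0 = -1
⇒ L^6 T^-4 I^-1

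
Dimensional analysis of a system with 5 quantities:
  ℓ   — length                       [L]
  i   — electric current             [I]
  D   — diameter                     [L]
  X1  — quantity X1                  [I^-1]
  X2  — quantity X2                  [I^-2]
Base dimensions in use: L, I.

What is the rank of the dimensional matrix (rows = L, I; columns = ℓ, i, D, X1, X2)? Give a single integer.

2

Write exponents as rows L,I / cols ℓ,i,D,X1,X2:
  L: [ 1  0  1  0  0]
  I: [ 0  1  0 -1 -2]
Echelon form has 2 nonzero rows (pivots: ℓ,i)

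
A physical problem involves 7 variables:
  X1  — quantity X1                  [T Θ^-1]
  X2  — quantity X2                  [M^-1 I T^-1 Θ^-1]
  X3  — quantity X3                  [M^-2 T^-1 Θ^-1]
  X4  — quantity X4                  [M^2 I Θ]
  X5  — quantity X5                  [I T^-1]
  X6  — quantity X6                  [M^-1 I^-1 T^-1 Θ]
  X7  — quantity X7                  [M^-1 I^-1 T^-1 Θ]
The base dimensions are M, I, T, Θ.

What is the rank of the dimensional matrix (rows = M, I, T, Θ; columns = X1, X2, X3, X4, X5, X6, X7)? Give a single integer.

Dimensional matrix (M×I×T×Θ by X1×X2×X3×X4×X5×X6×X7):
  M: [ 0 -1 -2  2  0 -1 -1]
  I: [ 0  1  0  1  1 -1 -1]
  T: [ 1 -1 -1  0 -1 -1 -1]
  Θ: [-1 -1 -1  1  0  1  1]
Echelon form has 3 nonzero rows (pivots: X1,X2,X3)

3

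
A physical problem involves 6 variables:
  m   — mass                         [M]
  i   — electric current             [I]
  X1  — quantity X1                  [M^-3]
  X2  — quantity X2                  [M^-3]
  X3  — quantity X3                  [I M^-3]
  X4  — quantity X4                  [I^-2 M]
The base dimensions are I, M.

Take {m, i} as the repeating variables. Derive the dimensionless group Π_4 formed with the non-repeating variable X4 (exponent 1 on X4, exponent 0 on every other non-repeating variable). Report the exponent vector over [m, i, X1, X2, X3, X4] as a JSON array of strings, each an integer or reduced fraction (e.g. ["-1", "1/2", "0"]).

Dimensional matrix (I×M by m×i×X1×X2×X3×X4):
  I: [ 0  1  0  0  1 -2]
  M: [ 1  0 -3 -3 -3  1]
Echelon form has 2 nonzero rows (pivots: m,i)
Pivot set = {m,i}, free = {X1,X2,X3,X4}
RREF:
  r0: [   1    0   -3   -3   -3    1]
  r1: [   0    1    0    0    1   -2]
Fix exponent of X4 at 1, X1 at 0, X2 at 0, X3 at 0; solve each RREF row for its pivot's exponent:
  r0: exp(m) + (1)·1 = 0 ⇒ exp(m) = -1
  r1: exp(i) + (-2)·1 = 0 ⇒ exp(i) = 2
Π_4 = m^-1 · i^2 · X4

["-1", "2", "0", "0", "0", "1"]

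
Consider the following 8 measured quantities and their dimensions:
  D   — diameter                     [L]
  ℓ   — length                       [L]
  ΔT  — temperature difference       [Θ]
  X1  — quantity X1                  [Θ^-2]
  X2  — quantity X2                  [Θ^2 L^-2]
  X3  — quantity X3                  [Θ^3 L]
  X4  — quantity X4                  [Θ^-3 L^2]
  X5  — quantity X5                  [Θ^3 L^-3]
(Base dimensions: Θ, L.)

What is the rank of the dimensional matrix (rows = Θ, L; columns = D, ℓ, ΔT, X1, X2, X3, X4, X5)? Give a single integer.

Write exponents as rows Θ,L / cols D,ℓ,ΔT,X1,X2,X3,X4,X5:
  Θ: [ 0  0  1 -2  2  3 -3  3]
  L: [ 1  1  0  0 -2  1  2 -3]
Echelon form has 2 nonzero rows (pivots: D,ΔT)

2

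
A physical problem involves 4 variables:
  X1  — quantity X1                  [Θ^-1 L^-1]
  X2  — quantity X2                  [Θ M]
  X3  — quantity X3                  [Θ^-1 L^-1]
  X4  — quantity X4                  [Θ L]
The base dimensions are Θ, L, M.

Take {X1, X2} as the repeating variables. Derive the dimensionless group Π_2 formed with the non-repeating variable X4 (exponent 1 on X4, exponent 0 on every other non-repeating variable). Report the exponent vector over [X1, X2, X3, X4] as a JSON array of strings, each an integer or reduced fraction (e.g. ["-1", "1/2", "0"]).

Exponent matrix [Θ,L,M] × [X1,X2,X3,X4]:
  Θ: [-1  1 -1  1]
  L: [-1  0 -1  1]
  M: [ 0  1  0  0]
RREF → pivots at {X1,X2} ⇒ r = 2
Pivot set = {X1,X2}, free = {X3,X4}
RREF:
  r0: [   1    0    1   -1]
  r1: [   0    1    0    0]
  r2: [   0    0    0    0]
Fix exponent of X4 at 1, X3 at 0; solve each RREF row for its pivot's exponent:
  r0: exp(X1) + (-1)·1 = 0 ⇒ exp(X1) = 1
  r1: exp(X2) + (0)·1 = 0 ⇒ exp(X2) = 0
Π_2 = X1 · X4

["1", "0", "0", "1"]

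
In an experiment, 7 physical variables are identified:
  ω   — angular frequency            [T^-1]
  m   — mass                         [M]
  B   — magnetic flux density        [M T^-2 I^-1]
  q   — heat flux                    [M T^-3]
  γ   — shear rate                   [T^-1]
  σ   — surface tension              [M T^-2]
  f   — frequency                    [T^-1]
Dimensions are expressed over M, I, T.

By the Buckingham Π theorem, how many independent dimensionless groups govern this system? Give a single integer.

4

Write exponents as rows M,I,T / cols ω,m,B,q,γ,σ,f:
  M: [ 0  1  1  1  0  1  0]
  I: [ 0  0 -1  0  0  0  0]
  T: [-1  0 -2 -3 -1 -2 -1]
RREF → pivots at {ω,m,B} ⇒ r = 3
Π count = n − r = 7 − 3 = 4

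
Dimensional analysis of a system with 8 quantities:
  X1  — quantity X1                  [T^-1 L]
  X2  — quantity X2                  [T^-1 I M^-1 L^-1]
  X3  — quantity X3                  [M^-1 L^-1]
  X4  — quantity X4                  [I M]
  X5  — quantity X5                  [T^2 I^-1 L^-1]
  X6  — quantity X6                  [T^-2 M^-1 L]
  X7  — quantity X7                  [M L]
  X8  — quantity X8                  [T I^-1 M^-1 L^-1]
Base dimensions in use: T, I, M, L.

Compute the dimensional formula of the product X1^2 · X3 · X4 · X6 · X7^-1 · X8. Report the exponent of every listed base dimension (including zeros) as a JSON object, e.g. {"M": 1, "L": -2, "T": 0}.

Dimensional matrix (T×I×M×L by X1×X2×X3×X4×X5×X6×X7×X8):
  T: [-1 -1  0  0  2 -2  0  1]
  I: [ 0  1  0  1 -1  0  0 -1]
  M: [ 0 -1 -1  1  0 -1  1 -1]
  L: [ 1 -1 -1  0 -1  1  1 -1]
  [T]: (2)·-1+(1)·0+(1)·0+(1)·-2+(-1)·0+(1)·1 = -3
  [I]: (2)·0+(1)·0+(1)·1+(1)·0+(-1)·0+(1)·-1 = 0
  [M]: (2)·0+(1)·-1+(1)·1+(1)·-1+(-1)·1+(1)·-1 = -3
  [L]: (2)·1+(1)·-1+(1)·0+(1)·1+(-1)·1+(1)·-1 = 0
⇒ T^-3 M^-3

{"T": -3, "I": 0, "M": -3, "L": 0}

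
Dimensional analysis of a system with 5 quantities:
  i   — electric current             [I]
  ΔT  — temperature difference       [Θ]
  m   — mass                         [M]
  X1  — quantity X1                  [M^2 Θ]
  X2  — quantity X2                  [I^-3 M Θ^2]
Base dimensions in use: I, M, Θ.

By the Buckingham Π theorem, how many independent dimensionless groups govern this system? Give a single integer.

2

Dimensional matrix (I×M×Θ by i×ΔT×m×X1×X2):
  I: [ 1  0  0  0 -3]
  M: [ 0  0  1  2  1]
  Θ: [ 0  1  0  1  2]
Row reduction gives pivot columns i,ΔT,m; rank = 3
Π count = n − r = 5 − 3 = 2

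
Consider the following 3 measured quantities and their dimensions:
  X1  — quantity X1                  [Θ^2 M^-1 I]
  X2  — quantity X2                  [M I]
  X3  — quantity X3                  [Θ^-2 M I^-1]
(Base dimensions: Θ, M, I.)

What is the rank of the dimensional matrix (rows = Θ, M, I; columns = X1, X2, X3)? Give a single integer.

Exponent matrix [Θ,M,I] × [X1,X2,X3]:
  Θ: [ 2  0 -2]
  M: [-1  1  1]
  I: [ 1  1 -1]
RREF → pivots at {X1,X2} ⇒ r = 2

2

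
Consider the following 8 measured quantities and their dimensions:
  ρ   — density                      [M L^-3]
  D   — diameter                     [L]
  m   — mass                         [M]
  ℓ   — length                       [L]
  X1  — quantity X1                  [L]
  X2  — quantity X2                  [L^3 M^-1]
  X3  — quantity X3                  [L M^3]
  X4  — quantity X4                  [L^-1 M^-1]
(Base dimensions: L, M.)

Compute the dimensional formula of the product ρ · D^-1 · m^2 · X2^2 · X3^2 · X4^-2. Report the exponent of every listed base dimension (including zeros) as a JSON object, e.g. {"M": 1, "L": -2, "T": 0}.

Write exponents as rows L,M / cols ρ,D,m,ℓ,X1,X2,X3,X4:
  L: [-3  1  0  1  1  3  1 -1]
  M: [ 1  0  1  0  0 -1  3 -1]
  [L]: (1)·-3+(-1)·1+(2)·0+(2)·3+(2)·1+(-2)·-1 = 6
  [M]: (1)·1+(-1)·0+(2)·1+(2)·-1+(2)·3+(-2)·-1 = 9
⇒ L^6 M^9

{"L": 6, "M": 9}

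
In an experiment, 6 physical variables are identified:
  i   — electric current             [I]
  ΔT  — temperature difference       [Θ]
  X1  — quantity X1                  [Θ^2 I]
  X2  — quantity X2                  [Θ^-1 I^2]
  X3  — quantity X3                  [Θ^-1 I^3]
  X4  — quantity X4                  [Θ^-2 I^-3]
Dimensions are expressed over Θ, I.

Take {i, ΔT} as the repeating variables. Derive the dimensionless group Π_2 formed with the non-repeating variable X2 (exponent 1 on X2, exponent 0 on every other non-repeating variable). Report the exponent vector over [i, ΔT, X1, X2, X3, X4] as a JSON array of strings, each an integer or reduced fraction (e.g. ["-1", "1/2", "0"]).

["-2", "1", "0", "1", "0", "0"]

Dimensional matrix (Θ×I by i×ΔT×X1×X2×X3×X4):
  Θ: [ 0  1  2 -1 -1 -2]
  I: [ 1  0  1  2  3 -3]
Row reduction gives pivot columns i,ΔT; rank = 2
Pivot set = {i,ΔT}, free = {X1,X2,X3,X4}
RREF:
  r0: [   1    0    1    2    3   -3]
  r1: [   0    1    2   -1   -1   -2]
Fix exponent of X2 at 1, X1 at 0, X3 at 0, X4 at 0; solve each RREF row for its pivot's exponent:
  r0: exp(i) + (2)·1 = 0 ⇒ exp(i) = -2
  r1: exp(ΔT) + (-1)·1 = 0 ⇒ exp(ΔT) = 1
Π_2 = i^-2 · ΔT · X2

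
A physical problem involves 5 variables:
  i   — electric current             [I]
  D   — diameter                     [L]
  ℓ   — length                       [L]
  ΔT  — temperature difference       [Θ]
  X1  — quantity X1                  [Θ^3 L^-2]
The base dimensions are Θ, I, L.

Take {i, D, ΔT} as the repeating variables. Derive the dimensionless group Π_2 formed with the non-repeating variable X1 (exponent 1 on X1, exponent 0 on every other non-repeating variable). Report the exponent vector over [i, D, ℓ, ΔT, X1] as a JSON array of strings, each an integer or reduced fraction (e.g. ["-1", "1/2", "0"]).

Write exponents as rows Θ,I,L / cols i,D,ℓ,ΔT,X1:
  Θ: [ 0  0  0  1  3]
  I: [ 1  0  0  0  0]
  L: [ 0  1  1  0 -2]
Row reduction gives pivot columns i,D,ΔT; rank = 3
Repeat: i,D,ΔT; free: ℓ,X1
RREF:
  r0: [   1    0    0    0    0]
  r1: [   0    1    1    0   -2]
  r2: [   0    0    0    1    3]
Fix exponent of X1 at 1, ℓ at 0; solve each RREF row for its pivot's exponent:
  r0: exp(i) + (0)·1 = 0 ⇒ exp(i) = 0
  r1: exp(D) + (-2)·1 = 0 ⇒ exp(D) = 2
  r2: exp(ΔT) + (3)·1 = 0 ⇒ exp(ΔT) = -3
Π_2 = D^2 · ΔT^-3 · X1

["0", "2", "0", "-3", "1"]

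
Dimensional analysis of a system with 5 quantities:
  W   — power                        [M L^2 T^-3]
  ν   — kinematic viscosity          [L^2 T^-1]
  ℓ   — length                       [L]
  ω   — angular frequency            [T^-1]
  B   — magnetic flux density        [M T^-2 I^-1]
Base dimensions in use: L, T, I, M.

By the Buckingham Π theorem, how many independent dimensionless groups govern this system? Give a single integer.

1

Write exponents as rows L,T,I,M / cols W,ν,ℓ,ω,B:
  L: [ 2  2  1  0  0]
  T: [-3 -1  0 -1 -2]
  I: [ 0  0  0  0 -1]
  M: [ 1  0  0  0  1]
Row reduction gives pivot columns W,ν,ℓ,B; rank = 4
Π count = n − r = 5 − 4 = 1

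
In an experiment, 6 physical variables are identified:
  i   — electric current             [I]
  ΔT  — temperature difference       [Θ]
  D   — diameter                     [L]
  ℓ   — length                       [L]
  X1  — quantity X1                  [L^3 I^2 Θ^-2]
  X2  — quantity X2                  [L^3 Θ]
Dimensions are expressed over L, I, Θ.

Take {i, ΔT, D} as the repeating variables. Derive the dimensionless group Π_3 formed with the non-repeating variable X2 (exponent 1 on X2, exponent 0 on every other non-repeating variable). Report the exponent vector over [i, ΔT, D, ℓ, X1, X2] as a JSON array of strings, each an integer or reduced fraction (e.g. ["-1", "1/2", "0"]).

["0", "-1", "-3", "0", "0", "1"]

Write exponents as rows L,I,Θ / cols i,ΔT,D,ℓ,X1,X2:
  L: [ 0  0  1  1  3  3]
  I: [ 1  0  0  0  2  0]
  Θ: [ 0  1  0  0 -2  1]
Echelon form has 3 nonzero rows (pivots: i,ΔT,D)
Pivot set = {i,ΔT,D}, free = {ℓ,X1,X2}
RREF:
  r0: [   1    0    0    0    2    0]
  r1: [   0    1    0    0   -2    1]
  r2: [   0    0    1    1    3    3]
Fix exponent of X2 at 1, ℓ at 0, X1 at 0; solve each RREF row for its pivot's exponent:
  r0: exp(i) + (0)·1 = 0 ⇒ exp(i) = 0
  r1: exp(ΔT) + (1)·1 = 0 ⇒ exp(ΔT) = -1
  r2: exp(D) + (3)·1 = 0 ⇒ exp(D) = -3
Π_3 = ΔT^-1 · D^-3 · X2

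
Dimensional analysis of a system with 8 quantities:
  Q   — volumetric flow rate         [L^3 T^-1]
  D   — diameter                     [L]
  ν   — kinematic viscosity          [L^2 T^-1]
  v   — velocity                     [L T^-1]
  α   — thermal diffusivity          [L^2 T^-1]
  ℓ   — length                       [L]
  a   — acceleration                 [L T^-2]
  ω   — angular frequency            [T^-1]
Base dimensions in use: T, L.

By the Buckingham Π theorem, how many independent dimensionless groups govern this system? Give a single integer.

Write exponents as rows T,L / cols Q,D,ν,v,α,ℓ,a,ω:
  T: [-1  0 -1 -1 -1  0 -2 -1]
  L: [ 3  1  2  1  2  1  1  0]
Row reduction gives pivot columns Q,D; rank = 2
8 vars − rank 2 = 6 Π groups

6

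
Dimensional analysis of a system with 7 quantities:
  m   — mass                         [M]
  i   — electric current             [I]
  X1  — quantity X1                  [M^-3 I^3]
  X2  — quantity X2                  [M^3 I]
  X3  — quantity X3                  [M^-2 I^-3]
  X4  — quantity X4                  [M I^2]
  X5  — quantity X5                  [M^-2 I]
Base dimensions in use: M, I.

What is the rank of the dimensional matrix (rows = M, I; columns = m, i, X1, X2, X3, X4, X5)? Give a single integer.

2

Exponent matrix [M,I] × [m,i,X1,X2,X3,X4,X5]:
  M: [ 1  0 -3  3 -2  1 -2]
  I: [ 0  1  3  1 -3  2  1]
Echelon form has 2 nonzero rows (pivots: m,i)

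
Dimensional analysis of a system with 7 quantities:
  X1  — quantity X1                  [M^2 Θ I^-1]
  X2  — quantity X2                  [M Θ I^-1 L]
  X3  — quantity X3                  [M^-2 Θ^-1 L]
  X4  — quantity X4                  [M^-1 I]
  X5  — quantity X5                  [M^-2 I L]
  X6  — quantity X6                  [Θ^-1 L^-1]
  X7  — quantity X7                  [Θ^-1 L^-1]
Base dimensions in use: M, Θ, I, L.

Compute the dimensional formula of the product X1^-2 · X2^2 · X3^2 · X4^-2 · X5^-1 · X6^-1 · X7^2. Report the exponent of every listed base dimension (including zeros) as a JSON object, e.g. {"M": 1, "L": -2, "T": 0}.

Exponent matrix [M,Θ,I,L] × [X1,X2,X3,X4,X5,X6,X7]:
  M: [ 2  1 -2 -1 -2  0  0]
  Θ: [ 1  1 -1  0  0 -1 -1]
  I: [-1 -1  0  1  1  0  0]
  L: [ 0  1  1  0  1 -1 -1]
  [M]: (-2)·2+(2)·1+(2)·-2+(-2)·-1+(-1)·-2+(-1)·0+(2)·0 = -2
  [Θ]: (-2)·1+(2)·1+(2)·-1+(-2)·0+(-1)·0+(-1)·-1+(2)·-1 = -3
  [I]: (-2)·-1+(2)·-1+(2)·0+(-2)·1+(-1)·1+(-1)·0+(2)·0 = -3
  [L]: (-2)·0+(2)·1+(2)·1+(-2)·0+(-1)·1+(-1)·-1+(2)·-1 = 2
⇒ M^-2 Θ^-3 I^-3 L^2

{"M": -2, "Θ": -3, "I": -3, "L": 2}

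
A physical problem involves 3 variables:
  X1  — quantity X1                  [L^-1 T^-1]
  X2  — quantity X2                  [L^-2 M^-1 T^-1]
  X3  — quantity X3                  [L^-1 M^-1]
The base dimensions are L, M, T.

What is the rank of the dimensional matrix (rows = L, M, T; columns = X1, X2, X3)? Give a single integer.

2

Dimensional matrix (L×M×T by X1×X2×X3):
  L: [-1 -2 -1]
  M: [ 0 -1 -1]
  T: [-1 -1  0]
Echelon form has 2 nonzero rows (pivots: X1,X2)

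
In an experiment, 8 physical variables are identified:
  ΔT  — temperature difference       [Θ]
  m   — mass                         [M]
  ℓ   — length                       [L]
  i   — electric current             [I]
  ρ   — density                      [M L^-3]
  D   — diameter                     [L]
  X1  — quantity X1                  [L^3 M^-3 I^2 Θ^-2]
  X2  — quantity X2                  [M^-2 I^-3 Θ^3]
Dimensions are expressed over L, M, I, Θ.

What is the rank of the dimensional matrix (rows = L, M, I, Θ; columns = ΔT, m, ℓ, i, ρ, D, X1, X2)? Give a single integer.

Write exponents as rows L,M,I,Θ / cols ΔT,m,ℓ,i,ρ,D,X1,X2:
  L: [ 0  0  1  0 -3  1  3  0]
  M: [ 0  1  0  0  1  0 -3 -2]
  I: [ 0  0  0  1  0  0  2 -3]
  Θ: [ 1  0  0  0  0  0 -2  3]
Row reduction gives pivot columns ΔT,m,ℓ,i; rank = 4

4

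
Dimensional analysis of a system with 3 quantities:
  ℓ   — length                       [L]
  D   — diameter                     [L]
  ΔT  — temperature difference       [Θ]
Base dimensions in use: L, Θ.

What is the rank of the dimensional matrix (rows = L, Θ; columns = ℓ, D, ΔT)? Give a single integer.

Exponent matrix [L,Θ] × [ℓ,D,ΔT]:
  L: [ 1  1  0]
  Θ: [ 0  0  1]
RREF → pivots at {ℓ,ΔT} ⇒ r = 2

2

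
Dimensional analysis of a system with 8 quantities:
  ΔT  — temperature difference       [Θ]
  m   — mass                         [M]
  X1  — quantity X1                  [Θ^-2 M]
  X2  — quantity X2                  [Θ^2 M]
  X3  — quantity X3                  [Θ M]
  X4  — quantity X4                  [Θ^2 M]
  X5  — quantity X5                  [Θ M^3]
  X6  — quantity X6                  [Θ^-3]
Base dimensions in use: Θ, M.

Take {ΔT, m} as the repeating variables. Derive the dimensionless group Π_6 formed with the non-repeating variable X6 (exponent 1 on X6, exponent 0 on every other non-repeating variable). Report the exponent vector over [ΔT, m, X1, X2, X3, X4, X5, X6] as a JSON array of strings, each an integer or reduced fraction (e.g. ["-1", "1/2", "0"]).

Exponent matrix [Θ,M] × [ΔT,m,X1,X2,X3,X4,X5,X6]:
  Θ: [ 1  0 -2  2  1  2  1 -3]
  M: [ 0  1  1  1  1  1  3  0]
Row reduction gives pivot columns ΔT,m; rank = 2
Pivot set = {ΔT,m}, free = {X1,X2,X3,X4,X5,X6}
RREF:
  r0: [   1    0   -2    2    1    2    1   -3]
  r1: [   0    1    1    1    1    1    3    0]
Fix exponent of X6 at 1, X1 at 0, X2 at 0, X3 at 0, X4 at 0, X5 at 0; solve each RREF row for its pivot's exponent:
  r0: exp(ΔT) + (-3)·1 = 0 ⇒ exp(ΔT) = 3
  r1: exp(m) + (0)·1 = 0 ⇒ exp(m) = 0
Π_6 = ΔT^3 · X6

["3", "0", "0", "0", "0", "0", "0", "1"]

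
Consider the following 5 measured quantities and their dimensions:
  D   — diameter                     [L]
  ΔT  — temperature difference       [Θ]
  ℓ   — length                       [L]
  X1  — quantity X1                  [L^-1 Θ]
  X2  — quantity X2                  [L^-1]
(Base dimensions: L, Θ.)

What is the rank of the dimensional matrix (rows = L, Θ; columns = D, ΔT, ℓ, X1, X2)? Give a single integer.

2

Exponent matrix [L,Θ] × [D,ΔT,ℓ,X1,X2]:
  L: [ 1  0  1 -1 -1]
  Θ: [ 0  1  0  1  0]
Row reduction gives pivot columns D,ΔT; rank = 2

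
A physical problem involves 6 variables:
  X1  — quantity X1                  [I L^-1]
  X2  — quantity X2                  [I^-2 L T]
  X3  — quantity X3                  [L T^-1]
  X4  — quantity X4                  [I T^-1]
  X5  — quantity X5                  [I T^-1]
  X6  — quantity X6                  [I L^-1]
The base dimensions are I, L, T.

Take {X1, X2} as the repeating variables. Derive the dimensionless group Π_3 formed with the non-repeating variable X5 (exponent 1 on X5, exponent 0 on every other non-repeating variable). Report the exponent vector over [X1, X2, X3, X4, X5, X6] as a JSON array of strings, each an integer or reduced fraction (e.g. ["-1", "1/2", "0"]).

Dimensional matrix (I×L×T by X1×X2×X3×X4×X5×X6):
  I: [ 1 -2  0  1  1  1]
  L: [-1  1  1  0  0 -1]
  T: [ 0  1 -1 -1 -1  0]
Row reduction gives pivot columns X1,X2; rank = 2
Repeat: X1,X2; free: X3,X4,X5,X6
RREF:
  r0: [   1    0   -2   -1   -1    1]
  r1: [   0    1   -1   -1   -1    0]
  r2: [   0    0    0    0    0    0]
Fix exponent of X5 at 1, X3 at 0, X4 at 0, X6 at 0; solve each RREF row for its pivot's exponent:
  r0: exp(X1) + (-1)·1 = 0 ⇒ exp(X1) = 1
  r1: exp(X2) + (-1)·1 = 0 ⇒ exp(X2) = 1
Π_3 = X1 · X2 · X5

["1", "1", "0", "0", "1", "0"]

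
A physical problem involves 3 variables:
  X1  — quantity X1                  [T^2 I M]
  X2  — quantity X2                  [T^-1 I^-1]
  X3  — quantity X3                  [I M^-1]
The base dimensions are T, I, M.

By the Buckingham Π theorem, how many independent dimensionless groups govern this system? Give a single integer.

1

Write exponents as rows T,I,M / cols X1,X2,X3:
  T: [ 2 -1  0]
  I: [ 1 -1  1]
  M: [ 1  0 -1]
Echelon form has 2 nonzero rows (pivots: X1,X2)
n=3, r=2 ⇒ 1 dimensionless group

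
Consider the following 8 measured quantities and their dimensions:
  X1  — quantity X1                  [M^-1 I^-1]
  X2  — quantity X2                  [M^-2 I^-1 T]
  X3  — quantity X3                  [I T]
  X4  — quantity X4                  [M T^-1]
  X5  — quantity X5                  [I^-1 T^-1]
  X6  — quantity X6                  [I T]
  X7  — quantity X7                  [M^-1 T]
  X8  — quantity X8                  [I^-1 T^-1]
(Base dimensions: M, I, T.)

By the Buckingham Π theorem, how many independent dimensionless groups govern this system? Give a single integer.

Write exponents as rows M,I,T / cols X1,X2,X3,X4,X5,X6,X7,X8:
  M: [-1 -2  0  1  0  0 -1  0]
  I: [-1 -1  1  0 -1  1  0 -1]
  T: [ 0  1  1 -1 -1  1  1 -1]
RREF → pivots at {X1,X2} ⇒ r = 2
n=8, r=2 ⇒ 6 dimensionless groups

6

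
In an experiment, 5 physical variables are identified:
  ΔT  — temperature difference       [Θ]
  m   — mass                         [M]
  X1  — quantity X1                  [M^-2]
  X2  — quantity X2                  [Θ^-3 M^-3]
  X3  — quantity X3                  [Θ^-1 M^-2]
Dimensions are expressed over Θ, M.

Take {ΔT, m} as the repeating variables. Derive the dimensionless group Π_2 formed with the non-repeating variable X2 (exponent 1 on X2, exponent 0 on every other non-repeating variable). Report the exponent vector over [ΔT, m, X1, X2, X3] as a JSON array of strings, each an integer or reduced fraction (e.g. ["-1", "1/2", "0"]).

["3", "3", "0", "1", "0"]

Dimensional matrix (Θ×M by ΔT×m×X1×X2×X3):
  Θ: [ 1  0  0 -3 -1]
  M: [ 0  1 -2 -3 -2]
Echelon form has 2 nonzero rows (pivots: ΔT,m)
Pivot set = {ΔT,m}, free = {X1,X2,X3}
RREF:
  r0: [   1    0    0   -3   -1]
  r1: [   0    1   -2   -3   -2]
Fix exponent of X2 at 1, X1 at 0, X3 at 0; solve each RREF row for its pivot's exponent:
  r0: exp(ΔT) + (-3)·1 = 0 ⇒ exp(ΔT) = 3
  r1: exp(m) + (-3)·1 = 0 ⇒ exp(m) = 3
Π_2 = ΔT^3 · m^3 · X2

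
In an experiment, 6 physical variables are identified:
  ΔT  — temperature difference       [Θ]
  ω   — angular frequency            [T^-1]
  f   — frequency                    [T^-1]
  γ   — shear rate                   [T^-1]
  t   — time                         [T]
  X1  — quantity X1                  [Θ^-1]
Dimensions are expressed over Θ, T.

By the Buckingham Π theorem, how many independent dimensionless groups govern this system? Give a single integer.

4

Write exponents as rows Θ,T / cols ΔT,ω,f,γ,t,X1:
  Θ: [ 1  0  0  0  0 -1]
  T: [ 0 -1 -1 -1  1  0]
Echelon form has 2 nonzero rows (pivots: ΔT,ω)
n=6, r=2 ⇒ 4 dimensionless groups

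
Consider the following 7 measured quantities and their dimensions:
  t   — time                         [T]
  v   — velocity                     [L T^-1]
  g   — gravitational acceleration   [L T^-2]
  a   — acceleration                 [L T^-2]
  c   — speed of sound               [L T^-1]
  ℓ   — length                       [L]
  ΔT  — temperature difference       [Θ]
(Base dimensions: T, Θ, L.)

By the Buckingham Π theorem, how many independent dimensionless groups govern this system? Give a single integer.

Write exponents as rows T,Θ,L / cols t,v,g,a,c,ℓ,ΔT:
  T: [ 1 -1 -2 -2 -1  0  0]
  Θ: [ 0  0  0  0  0  0  1]
  L: [ 0  1  1  1  1  1  0]
Row reduction gives pivot columns t,v,ΔT; rank = 3
Π count = n − r = 7 − 3 = 4

4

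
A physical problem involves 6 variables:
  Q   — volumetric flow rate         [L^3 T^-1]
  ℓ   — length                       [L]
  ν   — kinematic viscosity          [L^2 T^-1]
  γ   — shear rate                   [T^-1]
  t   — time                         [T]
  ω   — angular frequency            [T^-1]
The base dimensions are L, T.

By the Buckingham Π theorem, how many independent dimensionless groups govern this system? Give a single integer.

4

Dimensional matrix (L×T by Q×ℓ×ν×γ×t×ω):
  L: [ 3  1  2  0  0  0]
  T: [-1  0 -1 -1  1 -1]
Echelon form has 2 nonzero rows (pivots: Q,ℓ)
n=6, r=2 ⇒ 4 dimensionless groups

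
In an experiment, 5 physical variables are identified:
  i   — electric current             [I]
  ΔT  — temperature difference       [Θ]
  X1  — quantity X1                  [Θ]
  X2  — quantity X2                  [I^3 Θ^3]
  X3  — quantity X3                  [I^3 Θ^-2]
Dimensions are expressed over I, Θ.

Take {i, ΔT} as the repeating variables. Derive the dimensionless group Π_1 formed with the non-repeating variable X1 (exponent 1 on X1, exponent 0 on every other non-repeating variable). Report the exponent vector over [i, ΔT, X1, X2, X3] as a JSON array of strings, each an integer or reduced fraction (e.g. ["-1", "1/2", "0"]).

["0", "-1", "1", "0", "0"]

Exponent matrix [I,Θ] × [i,ΔT,X1,X2,X3]:
  I: [ 1  0  0  3  3]
  Θ: [ 0  1  1  3 -2]
Echelon form has 2 nonzero rows (pivots: i,ΔT)
Pivot set = {i,ΔT}, free = {X1,X2,X3}
RREF:
  r0: [   1    0    0    3    3]
  r1: [   0    1    1    3   -2]
Fix exponent of X1 at 1, X2 at 0, X3 at 0; solve each RREF row for its pivot's exponent:
  r0: exp(i) + (0)·1 = 0 ⇒ exp(i) = 0
  r1: exp(ΔT) + (1)·1 = 0 ⇒ exp(ΔT) = -1
Π_1 = ΔT^-1 · X1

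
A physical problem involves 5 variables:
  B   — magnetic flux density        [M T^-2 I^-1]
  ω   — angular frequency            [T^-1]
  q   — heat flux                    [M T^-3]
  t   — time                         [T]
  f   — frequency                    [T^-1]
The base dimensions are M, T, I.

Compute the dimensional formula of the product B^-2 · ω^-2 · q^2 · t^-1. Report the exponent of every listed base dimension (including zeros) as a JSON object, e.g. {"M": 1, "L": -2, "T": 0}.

{"M": 0, "T": -1, "I": 2}

Dimensional matrix (M×T×I by B×ω×q×t×f):
  M: [ 1  0  1  0  0]
  T: [-2 -1 -3  1 -1]
  I: [-1  0  0  0  0]
  [M]: (-2)·1+(-2)·0+(2)·1+(-1)·0 = 0
  [T]: (-2)·-2+(-2)·-1+(2)·-3+(-1)·1 = -1
  [I]: (-2)·-1+(-2)·0+(2)·0+(-1)·0 = 2
⇒ T^-1 I^2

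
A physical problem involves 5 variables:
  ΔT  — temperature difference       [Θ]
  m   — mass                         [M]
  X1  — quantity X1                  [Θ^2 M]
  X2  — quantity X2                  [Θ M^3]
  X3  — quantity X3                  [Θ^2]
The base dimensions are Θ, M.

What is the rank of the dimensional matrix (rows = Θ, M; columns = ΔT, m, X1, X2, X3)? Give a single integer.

2

Dimensional matrix (Θ×M by ΔT×m×X1×X2×X3):
  Θ: [ 1  0  2  1  2]
  M: [ 0  1  1  3  0]
Echelon form has 2 nonzero rows (pivots: ΔT,m)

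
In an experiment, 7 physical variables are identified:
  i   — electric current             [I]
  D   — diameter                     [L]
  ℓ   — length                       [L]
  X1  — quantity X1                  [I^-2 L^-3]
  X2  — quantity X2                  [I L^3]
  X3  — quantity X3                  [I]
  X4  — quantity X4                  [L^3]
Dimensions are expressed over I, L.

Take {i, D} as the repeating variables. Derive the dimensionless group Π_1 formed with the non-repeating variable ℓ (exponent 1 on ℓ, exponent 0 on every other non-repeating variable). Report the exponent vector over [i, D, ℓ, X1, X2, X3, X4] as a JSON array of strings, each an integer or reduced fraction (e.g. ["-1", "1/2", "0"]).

Dimensional matrix (I×L by i×D×ℓ×X1×X2×X3×X4):
  I: [ 1  0  0 -2  1  1  0]
  L: [ 0  1  1 -3  3  0  3]
Row reduction gives pivot columns i,D; rank = 2
Pivot set = {i,D}, free = {ℓ,X1,X2,X3,X4}
RREF:
  r0: [   1    0    0   -2    1    1    0]
  r1: [   0    1    1   -3    3    0    3]
Fix exponent of ℓ at 1, X1 at 0, X2 at 0, X3 at 0, X4 at 0; solve each RREF row for its pivot's exponent:
  r0: exp(i) + (0)·1 = 0 ⇒ exp(i) = 0
  r1: exp(D) + (1)·1 = 0 ⇒ exp(D) = -1
Π_1 = D^-1 · ℓ

["0", "-1", "1", "0", "0", "0", "0"]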